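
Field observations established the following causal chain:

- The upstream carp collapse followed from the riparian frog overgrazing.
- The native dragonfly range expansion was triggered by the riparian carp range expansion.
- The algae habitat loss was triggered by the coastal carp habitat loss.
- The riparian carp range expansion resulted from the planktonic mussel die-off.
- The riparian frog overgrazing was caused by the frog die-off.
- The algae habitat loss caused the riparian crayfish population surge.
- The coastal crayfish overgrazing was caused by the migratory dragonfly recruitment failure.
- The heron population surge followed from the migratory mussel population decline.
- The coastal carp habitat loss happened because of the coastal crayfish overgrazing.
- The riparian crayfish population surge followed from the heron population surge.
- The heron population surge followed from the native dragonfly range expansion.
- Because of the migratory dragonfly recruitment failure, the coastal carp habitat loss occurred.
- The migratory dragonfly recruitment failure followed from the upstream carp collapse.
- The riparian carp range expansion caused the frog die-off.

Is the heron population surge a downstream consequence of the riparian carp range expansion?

Yes

There is a causal chain: the riparian carp range expansion → the native dragonfly range expansion → the heron population surge.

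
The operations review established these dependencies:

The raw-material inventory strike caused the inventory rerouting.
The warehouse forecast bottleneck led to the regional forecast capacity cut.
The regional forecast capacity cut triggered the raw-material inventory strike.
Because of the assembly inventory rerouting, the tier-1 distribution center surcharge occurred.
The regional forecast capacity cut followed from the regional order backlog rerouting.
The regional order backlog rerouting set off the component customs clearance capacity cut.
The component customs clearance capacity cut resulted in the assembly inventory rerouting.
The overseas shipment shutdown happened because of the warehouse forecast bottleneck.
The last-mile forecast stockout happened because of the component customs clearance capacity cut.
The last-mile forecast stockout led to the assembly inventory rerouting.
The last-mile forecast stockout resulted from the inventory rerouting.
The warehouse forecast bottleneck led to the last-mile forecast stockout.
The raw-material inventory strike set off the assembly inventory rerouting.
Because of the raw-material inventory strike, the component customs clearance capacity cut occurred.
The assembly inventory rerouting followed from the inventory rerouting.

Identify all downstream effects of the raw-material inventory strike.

the assembly inventory rerouting, the component customs clearance capacity cut, the inventory rerouting, the last-mile forecast stockout, the tier-1 distribution center surcharge

Direct effects: the component customs clearance capacity cut, the inventory rerouting, the assembly inventory rerouting.
2 steps out: the last-mile forecast stockout, the tier-1 distribution center surcharge.
Not reachable from it: the warehouse forecast bottleneck, the overseas shipment shutdown, the regional order backlog rerouting, the regional forecast capacity cut.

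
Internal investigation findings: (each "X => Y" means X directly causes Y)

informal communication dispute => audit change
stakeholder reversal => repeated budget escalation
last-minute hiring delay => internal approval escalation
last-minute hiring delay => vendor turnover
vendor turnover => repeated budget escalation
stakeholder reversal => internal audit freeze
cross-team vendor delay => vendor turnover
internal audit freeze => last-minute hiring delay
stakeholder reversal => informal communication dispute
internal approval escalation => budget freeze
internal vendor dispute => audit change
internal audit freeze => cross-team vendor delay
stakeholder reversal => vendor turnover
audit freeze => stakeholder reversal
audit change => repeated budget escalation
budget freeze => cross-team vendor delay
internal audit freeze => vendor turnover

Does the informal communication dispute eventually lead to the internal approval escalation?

No

The informal communication dispute leads to the audit change, the repeated budget escalation; the internal approval escalation is not among them.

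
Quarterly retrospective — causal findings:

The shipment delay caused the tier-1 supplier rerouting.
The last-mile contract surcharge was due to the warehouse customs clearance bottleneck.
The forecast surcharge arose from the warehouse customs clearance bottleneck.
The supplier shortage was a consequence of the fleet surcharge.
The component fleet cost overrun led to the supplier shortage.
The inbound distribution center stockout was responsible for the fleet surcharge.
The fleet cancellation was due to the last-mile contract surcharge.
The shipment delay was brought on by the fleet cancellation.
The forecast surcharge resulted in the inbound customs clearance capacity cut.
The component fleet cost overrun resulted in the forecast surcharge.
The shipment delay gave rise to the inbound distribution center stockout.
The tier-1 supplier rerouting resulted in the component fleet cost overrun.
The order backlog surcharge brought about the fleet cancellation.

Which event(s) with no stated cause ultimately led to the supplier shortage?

the order backlog surcharge, the warehouse customs clearance bottleneck

Tracing upstream from the supplier shortage: the supplier shortage ← the component fleet cost overrun ← the tier-1 supplier rerouting ← the shipment delay ← the fleet cancellation ← the last-mile contract surcharge ← the warehouse customs clearance bottleneck.
A separate upstream branch: the supplier shortage ← the component fleet cost overrun ← the tier-1 supplier rerouting ← the shipment delay ← the fleet cancellation ← the order backlog surcharge.
Each of those chain origins has no stated cause.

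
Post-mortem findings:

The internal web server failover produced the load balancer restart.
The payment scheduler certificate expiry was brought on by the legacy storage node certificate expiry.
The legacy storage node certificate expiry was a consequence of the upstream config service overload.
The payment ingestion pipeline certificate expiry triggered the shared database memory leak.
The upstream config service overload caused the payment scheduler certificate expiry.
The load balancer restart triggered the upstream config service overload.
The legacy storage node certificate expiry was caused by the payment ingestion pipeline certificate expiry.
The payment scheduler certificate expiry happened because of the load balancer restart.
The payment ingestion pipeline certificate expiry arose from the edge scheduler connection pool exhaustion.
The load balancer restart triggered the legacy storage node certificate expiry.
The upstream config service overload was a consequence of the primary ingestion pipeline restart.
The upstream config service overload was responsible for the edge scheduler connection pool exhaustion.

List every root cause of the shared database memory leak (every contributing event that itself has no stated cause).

Tracing upstream from the shared database memory leak: the shared database memory leak ← the payment ingestion pipeline certificate expiry ← the edge scheduler connection pool exhaustion ← the upstream config service overload ← the load balancer restart ← the internal web server failover.
A separate upstream branch: the shared database memory leak ← the payment ingestion pipeline certificate expiry ← the edge scheduler connection pool exhaustion ← the upstream config service overload ← the primary ingestion pipeline restart.
Each of those chain origins has no stated cause.

the internal web server failover, the primary ingestion pipeline restart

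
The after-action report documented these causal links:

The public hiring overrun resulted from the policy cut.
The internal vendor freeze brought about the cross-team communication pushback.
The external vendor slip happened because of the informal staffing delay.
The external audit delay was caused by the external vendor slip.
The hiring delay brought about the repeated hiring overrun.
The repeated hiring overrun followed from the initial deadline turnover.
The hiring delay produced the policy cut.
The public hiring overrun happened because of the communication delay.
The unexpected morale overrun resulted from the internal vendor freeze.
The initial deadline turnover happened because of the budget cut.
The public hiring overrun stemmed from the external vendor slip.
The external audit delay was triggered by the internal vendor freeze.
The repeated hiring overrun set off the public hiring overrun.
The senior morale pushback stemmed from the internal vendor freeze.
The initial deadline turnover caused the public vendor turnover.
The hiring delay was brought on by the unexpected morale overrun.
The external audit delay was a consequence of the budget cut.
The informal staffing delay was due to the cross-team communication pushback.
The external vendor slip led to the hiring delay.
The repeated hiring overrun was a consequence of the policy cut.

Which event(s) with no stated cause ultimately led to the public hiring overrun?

the budget cut, the communication delay, the internal vendor freeze

Tracing upstream from the public hiring overrun: the public hiring overrun ← the external vendor slip ← the informal staffing delay ← the cross-team communication pushback ← the internal vendor freeze.
A separate upstream branch: the public hiring overrun ← the repeated hiring overrun ← the initial deadline turnover ← the budget cut.
A separate upstream branch: the public hiring overrun ← the communication delay.
Each of those chain origins has no stated cause.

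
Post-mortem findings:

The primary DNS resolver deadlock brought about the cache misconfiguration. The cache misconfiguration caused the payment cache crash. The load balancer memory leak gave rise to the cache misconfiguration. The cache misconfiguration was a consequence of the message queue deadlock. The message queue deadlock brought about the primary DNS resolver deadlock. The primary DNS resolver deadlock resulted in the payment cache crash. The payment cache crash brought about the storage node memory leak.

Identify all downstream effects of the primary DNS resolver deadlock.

Direct effects: the cache misconfiguration, the payment cache crash.
2 steps out: the storage node memory leak.
Not reachable from it: the message queue deadlock, the load balancer memory leak.

the cache misconfiguration, the payment cache crash, the storage node memory leak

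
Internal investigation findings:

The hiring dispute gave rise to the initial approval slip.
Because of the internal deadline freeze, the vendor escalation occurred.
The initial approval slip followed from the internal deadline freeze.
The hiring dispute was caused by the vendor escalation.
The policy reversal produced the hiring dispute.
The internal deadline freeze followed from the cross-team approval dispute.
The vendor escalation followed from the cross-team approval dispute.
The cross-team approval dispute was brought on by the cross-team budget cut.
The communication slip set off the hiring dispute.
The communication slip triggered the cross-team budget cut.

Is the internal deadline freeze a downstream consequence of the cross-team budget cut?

Yes

There is a causal chain: the cross-team budget cut → the cross-team approval dispute → the internal deadline freeze.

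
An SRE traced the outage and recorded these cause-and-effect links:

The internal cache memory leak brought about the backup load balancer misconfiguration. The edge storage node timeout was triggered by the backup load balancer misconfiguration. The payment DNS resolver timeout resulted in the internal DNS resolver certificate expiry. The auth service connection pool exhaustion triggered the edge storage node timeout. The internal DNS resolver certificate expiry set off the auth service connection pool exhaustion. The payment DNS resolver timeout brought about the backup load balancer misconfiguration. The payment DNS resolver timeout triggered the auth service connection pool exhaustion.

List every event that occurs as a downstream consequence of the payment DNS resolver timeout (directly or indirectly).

the auth service connection pool exhaustion, the backup load balancer misconfiguration, the edge storage node timeout, the internal DNS resolver certificate expiry

Direct effects: the internal DNS resolver certificate expiry, the backup load balancer misconfiguration, the auth service connection pool exhaustion.
2 steps out: the edge storage node timeout.
Not reachable from it: the internal cache memory leak.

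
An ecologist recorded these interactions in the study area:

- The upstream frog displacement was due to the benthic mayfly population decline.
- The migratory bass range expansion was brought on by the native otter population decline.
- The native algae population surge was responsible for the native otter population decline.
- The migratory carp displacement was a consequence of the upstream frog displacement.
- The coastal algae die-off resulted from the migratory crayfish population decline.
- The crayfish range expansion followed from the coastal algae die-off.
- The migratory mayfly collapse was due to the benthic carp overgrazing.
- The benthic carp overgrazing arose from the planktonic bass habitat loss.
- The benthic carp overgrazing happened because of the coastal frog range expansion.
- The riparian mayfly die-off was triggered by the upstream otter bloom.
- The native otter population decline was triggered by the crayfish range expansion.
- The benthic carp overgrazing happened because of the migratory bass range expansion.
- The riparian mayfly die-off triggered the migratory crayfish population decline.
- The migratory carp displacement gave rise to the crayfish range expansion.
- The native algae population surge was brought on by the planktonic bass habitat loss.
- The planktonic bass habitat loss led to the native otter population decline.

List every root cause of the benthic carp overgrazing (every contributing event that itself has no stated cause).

the benthic mayfly population decline, the coastal frog range expansion, the planktonic bass habitat loss, the upstream otter bloom

Tracing upstream from the benthic carp overgrazing: the benthic carp overgrazing ← the migratory bass range expansion ← the native otter population decline ← the crayfish range expansion ← the migratory carp displacement ← the upstream frog displacement ← the benthic mayfly population decline.
A separate upstream branch: the benthic carp overgrazing ← the migratory bass range expansion ← the native otter population decline ← the crayfish range expansion ← the coastal algae die-off ← the migratory crayfish population decline ← the riparian mayfly die-off ← the upstream otter bloom.
A separate upstream branch: the benthic carp overgrazing ← the planktonic bass habitat loss.
A separate upstream branch: the benthic carp overgrazing ← the coastal frog range expansion.
Each of those chain origins has no stated cause.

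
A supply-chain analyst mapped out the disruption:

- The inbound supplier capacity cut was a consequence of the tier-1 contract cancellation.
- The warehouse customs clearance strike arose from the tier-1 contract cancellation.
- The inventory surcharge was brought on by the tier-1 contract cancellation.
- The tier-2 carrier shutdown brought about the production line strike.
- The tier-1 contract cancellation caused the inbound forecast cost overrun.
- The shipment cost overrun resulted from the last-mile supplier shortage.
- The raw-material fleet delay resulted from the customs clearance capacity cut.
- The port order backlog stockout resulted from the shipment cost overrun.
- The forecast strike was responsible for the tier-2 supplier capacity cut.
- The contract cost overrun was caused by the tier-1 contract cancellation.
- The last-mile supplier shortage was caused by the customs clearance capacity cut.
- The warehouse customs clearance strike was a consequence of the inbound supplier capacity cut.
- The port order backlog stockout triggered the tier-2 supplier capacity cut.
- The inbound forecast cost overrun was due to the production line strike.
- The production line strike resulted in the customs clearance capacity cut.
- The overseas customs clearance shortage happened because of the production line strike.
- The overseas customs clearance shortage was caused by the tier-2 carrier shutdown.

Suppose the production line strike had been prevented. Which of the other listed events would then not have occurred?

Downstream of the production line strike: the customs clearance capacity cut, the overseas customs clearance shortage, the last-mile supplier shortage, the inbound forecast cost overrun, the raw-material fleet delay, the shipment cost overrun, the port order backlog stockout, the tier-2 supplier capacity cut.
Of those, still caused via another path: the overseas customs clearance shortage, the inbound forecast cost overrun, the tier-2 supplier capacity cut.
The remainder have no surviving cause.

the customs clearance capacity cut, the last-mile supplier shortage, the port order backlog stockout, the raw-material fleet delay, the shipment cost overrun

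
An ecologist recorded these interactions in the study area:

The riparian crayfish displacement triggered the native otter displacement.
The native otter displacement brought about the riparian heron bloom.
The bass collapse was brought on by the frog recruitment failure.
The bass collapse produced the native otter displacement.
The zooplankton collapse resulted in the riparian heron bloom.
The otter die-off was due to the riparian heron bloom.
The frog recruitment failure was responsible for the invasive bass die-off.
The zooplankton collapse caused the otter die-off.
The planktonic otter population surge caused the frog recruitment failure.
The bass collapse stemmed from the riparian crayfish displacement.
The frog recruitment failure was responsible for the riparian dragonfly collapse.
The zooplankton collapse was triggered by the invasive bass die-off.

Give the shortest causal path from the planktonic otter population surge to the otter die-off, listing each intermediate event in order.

the planktonic otter population surge → the frog recruitment failure → the invasive bass die-off → the zooplankton collapse → the otter die-off

the planktonic otter population surge → the frog recruitment failure
the frog recruitment failure → the invasive bass die-off
the invasive bass die-off → the zooplankton collapse
the zooplankton collapse → the otter die-off
Length: 4 steps.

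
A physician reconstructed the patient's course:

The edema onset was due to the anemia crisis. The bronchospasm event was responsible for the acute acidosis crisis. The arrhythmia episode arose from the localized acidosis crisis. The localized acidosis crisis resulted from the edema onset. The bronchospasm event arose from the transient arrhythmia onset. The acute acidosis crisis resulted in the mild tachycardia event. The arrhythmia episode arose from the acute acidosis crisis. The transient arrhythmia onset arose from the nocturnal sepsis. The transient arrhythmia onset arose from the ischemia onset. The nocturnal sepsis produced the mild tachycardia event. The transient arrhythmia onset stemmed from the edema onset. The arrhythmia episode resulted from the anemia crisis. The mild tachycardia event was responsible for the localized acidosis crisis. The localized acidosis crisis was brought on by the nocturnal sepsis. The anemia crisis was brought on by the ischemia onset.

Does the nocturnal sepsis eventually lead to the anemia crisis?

The nocturnal sepsis leads to the transient arrhythmia onset, the bronchospasm event, the acute acidosis crisis, the mild tachycardia event, the localized acidosis crisis, the arrhythmia episode; the anemia crisis is not among them.

No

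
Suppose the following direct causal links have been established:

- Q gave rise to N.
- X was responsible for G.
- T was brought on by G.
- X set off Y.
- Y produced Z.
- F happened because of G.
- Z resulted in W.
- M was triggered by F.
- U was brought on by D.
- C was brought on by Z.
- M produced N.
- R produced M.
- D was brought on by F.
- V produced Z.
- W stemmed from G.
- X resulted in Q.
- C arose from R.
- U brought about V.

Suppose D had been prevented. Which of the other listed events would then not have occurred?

U, V

Downstream of D: U, V, Z, C, W.
Of those, still caused via another path: Z, C, W.
The remainder have no surviving cause.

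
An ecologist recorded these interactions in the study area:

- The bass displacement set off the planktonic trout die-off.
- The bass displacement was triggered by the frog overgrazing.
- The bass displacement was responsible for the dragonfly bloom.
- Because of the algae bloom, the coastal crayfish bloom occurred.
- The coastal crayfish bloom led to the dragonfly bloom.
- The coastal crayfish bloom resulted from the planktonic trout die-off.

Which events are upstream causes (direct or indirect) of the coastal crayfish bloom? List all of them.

the algae bloom, the bass displacement, the frog overgrazing, the planktonic trout die-off

Immediate causes of the coastal crayfish bloom: the planktonic trout die-off, the algae bloom.
Further upstream: the frog overgrazing, the bass displacement.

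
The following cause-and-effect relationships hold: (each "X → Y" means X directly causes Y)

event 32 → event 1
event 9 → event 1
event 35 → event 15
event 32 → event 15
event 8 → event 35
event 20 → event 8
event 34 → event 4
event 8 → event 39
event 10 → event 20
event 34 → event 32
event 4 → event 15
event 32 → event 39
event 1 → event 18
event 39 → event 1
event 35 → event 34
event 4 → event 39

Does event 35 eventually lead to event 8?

Event 35 leads to event 34, event 32, event 4, event 15, event 39, event 1, event 18; event 8 is not among them.

No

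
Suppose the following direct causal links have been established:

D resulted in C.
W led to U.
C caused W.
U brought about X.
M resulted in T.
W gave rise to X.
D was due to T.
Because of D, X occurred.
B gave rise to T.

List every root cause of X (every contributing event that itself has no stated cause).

B, M

Tracing upstream from X: X ← D ← T ← B.
A separate upstream branch: X ← D ← T ← M.
Each of those chain origins has no stated cause.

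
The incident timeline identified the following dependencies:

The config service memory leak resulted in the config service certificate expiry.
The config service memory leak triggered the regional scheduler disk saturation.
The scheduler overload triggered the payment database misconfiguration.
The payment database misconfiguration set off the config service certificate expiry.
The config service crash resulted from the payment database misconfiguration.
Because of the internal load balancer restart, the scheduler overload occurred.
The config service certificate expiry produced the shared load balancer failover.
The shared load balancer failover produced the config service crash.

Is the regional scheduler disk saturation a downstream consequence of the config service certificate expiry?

No

The config service certificate expiry leads to the shared load balancer failover, the config service crash; the regional scheduler disk saturation is not among them.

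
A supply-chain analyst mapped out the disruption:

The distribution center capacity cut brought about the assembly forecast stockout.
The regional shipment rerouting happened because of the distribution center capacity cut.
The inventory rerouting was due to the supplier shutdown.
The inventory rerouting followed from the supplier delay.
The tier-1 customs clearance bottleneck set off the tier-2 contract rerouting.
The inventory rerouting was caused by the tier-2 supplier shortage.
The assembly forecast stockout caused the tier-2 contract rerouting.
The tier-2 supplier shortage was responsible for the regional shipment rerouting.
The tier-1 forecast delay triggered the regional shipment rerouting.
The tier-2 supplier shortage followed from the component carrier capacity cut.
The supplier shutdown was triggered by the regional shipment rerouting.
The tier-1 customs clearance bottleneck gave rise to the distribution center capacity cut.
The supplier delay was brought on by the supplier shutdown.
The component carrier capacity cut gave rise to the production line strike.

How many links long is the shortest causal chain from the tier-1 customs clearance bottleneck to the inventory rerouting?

Shortest chain: the tier-1 customs clearance bottleneck → the distribution center capacity cut → the regional shipment rerouting → the supplier shutdown → the inventory rerouting.

4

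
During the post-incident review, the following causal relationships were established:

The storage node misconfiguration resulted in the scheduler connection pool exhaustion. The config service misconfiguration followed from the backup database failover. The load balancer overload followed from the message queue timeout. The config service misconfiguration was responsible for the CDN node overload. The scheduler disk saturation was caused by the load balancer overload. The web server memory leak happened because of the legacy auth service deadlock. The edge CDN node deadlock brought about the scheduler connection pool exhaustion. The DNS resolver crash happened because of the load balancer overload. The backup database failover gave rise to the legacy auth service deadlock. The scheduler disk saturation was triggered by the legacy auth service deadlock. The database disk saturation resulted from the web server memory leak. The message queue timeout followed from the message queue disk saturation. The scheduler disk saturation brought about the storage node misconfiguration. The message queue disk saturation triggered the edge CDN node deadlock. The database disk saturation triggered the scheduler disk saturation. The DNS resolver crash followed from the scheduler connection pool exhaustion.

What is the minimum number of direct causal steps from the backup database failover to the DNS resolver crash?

5

Shortest chain: the backup database failover → the legacy auth service deadlock → the scheduler disk saturation → the storage node misconfiguration → the scheduler connection pool exhaustion → the DNS resolver crash.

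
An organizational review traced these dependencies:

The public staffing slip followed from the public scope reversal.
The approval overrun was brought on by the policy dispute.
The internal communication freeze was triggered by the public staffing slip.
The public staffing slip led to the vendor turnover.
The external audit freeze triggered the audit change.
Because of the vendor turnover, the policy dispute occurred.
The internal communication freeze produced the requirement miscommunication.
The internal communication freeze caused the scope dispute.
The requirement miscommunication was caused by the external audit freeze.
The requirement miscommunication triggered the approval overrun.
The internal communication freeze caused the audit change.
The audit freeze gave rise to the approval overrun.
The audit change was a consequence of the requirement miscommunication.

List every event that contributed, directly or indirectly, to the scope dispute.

Immediate cause of the scope dispute: the internal communication freeze.
Further upstream: the public scope reversal, the public staffing slip.

the internal communication freeze, the public scope reversal, the public staffing slip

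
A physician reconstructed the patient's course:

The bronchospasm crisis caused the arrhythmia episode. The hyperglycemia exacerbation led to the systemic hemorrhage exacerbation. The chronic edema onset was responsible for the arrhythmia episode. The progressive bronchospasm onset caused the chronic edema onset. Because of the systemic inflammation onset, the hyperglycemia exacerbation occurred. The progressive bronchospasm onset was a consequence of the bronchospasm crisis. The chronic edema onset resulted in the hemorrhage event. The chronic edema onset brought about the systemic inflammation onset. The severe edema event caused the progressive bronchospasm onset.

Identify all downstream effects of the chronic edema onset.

the arrhythmia episode, the hemorrhage event, the hyperglycemia exacerbation, the systemic hemorrhage exacerbation, the systemic inflammation onset

Direct effects: the systemic inflammation onset, the hemorrhage event, the arrhythmia episode.
2 steps out: the hyperglycemia exacerbation.
3 steps out: the systemic hemorrhage exacerbation.
Not reachable from it: the bronchospasm crisis, the progressive bronchospasm onset, the severe edema event.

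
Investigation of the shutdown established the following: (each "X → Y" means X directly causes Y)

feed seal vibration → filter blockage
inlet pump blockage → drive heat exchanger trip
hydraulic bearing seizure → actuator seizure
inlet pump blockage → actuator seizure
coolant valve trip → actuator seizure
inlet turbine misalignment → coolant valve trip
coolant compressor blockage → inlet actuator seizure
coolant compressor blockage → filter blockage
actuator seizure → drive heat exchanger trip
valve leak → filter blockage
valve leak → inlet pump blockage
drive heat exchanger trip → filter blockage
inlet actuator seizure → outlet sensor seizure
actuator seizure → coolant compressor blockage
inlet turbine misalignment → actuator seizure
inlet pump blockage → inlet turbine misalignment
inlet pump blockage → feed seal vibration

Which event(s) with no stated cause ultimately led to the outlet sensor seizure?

Tracing upstream from the outlet sensor seizure: the outlet sensor seizure ← the inlet actuator seizure ← the coolant compressor blockage ← the actuator seizure ← the inlet pump blockage ← the valve leak.
A separate upstream branch: the outlet sensor seizure ← the inlet actuator seizure ← the coolant compressor blockage ← the actuator seizure ← the hydraulic bearing seizure.
Each of those chain origins has no stated cause.

the hydraulic bearing seizure, the valve leak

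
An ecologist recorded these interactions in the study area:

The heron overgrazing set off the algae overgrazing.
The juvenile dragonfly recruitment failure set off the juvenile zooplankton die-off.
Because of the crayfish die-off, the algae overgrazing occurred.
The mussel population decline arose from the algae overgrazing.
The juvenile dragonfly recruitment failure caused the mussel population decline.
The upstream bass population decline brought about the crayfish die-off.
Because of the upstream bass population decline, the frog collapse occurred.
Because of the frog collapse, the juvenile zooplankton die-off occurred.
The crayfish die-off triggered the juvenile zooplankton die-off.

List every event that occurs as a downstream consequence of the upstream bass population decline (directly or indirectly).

the algae overgrazing, the crayfish die-off, the frog collapse, the juvenile zooplankton die-off, the mussel population decline

Direct effects: the crayfish die-off, the frog collapse.
2 steps out: the algae overgrazing, the juvenile zooplankton die-off.
3 steps out: the mussel population decline.
Not reachable from it: the juvenile dragonfly recruitment failure, the heron overgrazing.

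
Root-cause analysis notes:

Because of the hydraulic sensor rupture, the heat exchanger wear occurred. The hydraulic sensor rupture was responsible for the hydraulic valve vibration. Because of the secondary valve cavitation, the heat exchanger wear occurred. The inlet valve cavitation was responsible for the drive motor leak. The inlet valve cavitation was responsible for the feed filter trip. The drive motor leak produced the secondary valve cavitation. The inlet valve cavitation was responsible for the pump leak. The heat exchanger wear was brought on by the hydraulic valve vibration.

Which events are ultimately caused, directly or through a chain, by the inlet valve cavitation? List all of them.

Direct effects: the drive motor leak, the feed filter trip, the pump leak.
2 steps out: the secondary valve cavitation.
3 steps out: the heat exchanger wear.
Not reachable from it: the hydraulic sensor rupture, the hydraulic valve vibration.

the drive motor leak, the feed filter trip, the heat exchanger wear, the pump leak, the secondary valve cavitation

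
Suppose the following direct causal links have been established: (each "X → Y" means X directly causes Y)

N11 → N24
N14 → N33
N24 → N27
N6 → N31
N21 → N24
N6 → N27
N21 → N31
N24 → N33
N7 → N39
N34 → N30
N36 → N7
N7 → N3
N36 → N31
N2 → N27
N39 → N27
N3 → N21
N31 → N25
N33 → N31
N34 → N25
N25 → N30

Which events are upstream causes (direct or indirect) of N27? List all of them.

N11, N2, N21, N24, N3, N36, N39, N6, N7

Immediate causes of N27: N39, N2, N6, N24.
Further upstream: N36, N7, N3, N21, N11.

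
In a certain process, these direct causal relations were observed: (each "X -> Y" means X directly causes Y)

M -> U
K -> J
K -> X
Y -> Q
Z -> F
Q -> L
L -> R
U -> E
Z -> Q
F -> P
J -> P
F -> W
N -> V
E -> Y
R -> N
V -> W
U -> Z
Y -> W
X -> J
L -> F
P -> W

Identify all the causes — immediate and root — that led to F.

E, L, M, Q, U, Y, Z

Immediate causes of F: Z, L.
Further upstream: M, U, E, Y, Q.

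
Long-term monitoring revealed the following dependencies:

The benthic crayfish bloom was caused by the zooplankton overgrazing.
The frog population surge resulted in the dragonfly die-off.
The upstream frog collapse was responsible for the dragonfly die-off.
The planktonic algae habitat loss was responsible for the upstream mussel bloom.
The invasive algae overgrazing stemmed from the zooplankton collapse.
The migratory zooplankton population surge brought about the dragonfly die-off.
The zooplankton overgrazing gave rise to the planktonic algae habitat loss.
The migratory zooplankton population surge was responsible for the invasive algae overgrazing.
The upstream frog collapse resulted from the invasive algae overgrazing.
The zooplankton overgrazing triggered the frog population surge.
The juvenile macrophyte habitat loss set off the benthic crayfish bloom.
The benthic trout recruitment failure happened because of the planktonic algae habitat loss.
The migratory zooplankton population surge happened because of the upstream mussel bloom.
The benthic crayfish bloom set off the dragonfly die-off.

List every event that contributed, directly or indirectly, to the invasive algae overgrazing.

the migratory zooplankton population surge, the planktonic algae habitat loss, the upstream mussel bloom, the zooplankton collapse, the zooplankton overgrazing

Immediate causes of the invasive algae overgrazing: the zooplankton collapse, the migratory zooplankton population surge.
Further upstream: the zooplankton overgrazing, the planktonic algae habitat loss, the upstream mussel bloom.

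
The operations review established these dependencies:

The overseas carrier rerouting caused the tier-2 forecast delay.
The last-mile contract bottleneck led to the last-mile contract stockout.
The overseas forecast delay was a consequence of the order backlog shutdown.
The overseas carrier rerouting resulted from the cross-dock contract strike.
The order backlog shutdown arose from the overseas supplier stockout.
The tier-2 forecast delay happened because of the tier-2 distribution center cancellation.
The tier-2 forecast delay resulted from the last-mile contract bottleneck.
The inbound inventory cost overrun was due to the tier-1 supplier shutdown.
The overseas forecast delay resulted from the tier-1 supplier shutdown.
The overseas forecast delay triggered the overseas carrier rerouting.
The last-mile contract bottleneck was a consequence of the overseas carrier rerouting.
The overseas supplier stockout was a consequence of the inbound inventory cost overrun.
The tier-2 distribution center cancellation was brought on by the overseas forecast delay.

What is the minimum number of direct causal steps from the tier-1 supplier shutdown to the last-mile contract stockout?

Shortest chain: the tier-1 supplier shutdown → the overseas forecast delay → the overseas carrier rerouting → the last-mile contract bottleneck → the last-mile contract stockout.

4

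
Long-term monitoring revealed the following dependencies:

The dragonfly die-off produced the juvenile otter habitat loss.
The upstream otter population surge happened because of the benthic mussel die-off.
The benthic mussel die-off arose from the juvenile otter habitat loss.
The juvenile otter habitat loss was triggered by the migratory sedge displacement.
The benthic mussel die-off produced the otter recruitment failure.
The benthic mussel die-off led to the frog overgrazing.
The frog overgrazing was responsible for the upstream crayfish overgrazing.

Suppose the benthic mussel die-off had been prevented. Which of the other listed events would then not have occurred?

Downstream of the benthic mussel die-off: the upstream otter population surge, the frog overgrazing, the otter recruitment failure, the upstream crayfish overgrazing.

the frog overgrazing, the otter recruitment failure, the upstream crayfish overgrazing, the upstream otter population surge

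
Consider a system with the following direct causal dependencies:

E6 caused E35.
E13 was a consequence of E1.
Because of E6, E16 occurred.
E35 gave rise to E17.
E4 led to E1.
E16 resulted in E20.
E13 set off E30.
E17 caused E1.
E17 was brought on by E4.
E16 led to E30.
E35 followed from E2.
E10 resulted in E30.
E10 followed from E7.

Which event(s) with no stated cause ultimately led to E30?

E2, E4, E6, E7

Tracing upstream from E30: E30 ← E13 ← E1 ← E17 ← E35 ← E2.
A separate upstream branch: E30 ← E16 ← E6.
A separate upstream branch: E30 ← E10 ← E7.
A separate upstream branch: E30 ← E13 ← E1 ← E4.
Each of those chain origins has no stated cause.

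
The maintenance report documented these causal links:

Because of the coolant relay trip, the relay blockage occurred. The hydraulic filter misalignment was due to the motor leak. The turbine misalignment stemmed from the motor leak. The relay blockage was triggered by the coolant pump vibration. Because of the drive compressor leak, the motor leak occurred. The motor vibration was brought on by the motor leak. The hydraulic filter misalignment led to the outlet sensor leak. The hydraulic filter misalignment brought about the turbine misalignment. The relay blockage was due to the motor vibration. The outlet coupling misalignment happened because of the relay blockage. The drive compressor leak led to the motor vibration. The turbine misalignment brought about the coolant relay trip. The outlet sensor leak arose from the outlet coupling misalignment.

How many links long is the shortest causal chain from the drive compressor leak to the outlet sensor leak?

Shortest chain: the drive compressor leak → the motor leak → the hydraulic filter misalignment → the outlet sensor leak.

3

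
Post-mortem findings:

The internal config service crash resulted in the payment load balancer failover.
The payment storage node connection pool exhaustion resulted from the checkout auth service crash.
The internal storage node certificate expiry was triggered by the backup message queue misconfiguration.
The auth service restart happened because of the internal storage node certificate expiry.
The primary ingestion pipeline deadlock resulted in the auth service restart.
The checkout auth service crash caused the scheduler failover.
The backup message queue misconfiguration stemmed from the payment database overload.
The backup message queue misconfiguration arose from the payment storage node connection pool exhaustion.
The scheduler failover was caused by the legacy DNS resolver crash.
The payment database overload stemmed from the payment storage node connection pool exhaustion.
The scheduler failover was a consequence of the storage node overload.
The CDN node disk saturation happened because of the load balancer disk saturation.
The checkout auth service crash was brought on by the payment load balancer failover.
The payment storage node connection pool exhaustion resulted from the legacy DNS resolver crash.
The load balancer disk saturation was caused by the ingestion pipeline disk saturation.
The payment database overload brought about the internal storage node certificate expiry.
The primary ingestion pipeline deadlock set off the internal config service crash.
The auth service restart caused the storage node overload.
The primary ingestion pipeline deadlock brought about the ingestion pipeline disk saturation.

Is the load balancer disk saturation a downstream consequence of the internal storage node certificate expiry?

No

The internal storage node certificate expiry leads to the auth service restart, the storage node overload, the scheduler failover; the load balancer disk saturation is not among them.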